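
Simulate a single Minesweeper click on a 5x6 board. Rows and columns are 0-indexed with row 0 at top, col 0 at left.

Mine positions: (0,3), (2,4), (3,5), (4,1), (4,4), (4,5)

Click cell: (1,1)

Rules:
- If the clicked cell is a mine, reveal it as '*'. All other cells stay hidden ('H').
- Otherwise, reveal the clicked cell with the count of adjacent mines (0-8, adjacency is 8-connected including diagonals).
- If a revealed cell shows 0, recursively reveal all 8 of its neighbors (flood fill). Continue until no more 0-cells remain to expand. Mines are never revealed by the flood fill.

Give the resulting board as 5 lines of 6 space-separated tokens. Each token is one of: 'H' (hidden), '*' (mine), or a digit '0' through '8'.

0 0 1 H H H
0 0 1 2 H H
0 0 0 1 H H
1 1 1 2 H H
H H H H H H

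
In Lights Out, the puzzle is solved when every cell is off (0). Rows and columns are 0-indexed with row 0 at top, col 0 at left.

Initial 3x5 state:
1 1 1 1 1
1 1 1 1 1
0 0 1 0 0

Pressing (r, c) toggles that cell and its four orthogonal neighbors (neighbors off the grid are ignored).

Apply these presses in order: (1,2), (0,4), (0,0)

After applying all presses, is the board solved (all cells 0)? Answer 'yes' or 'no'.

After press 1 at (1,2):
1 1 0 1 1
1 0 0 0 1
0 0 0 0 0

After press 2 at (0,4):
1 1 0 0 0
1 0 0 0 0
0 0 0 0 0

After press 3 at (0,0):
0 0 0 0 0
0 0 0 0 0
0 0 0 0 0

Lights still on: 0

Answer: yes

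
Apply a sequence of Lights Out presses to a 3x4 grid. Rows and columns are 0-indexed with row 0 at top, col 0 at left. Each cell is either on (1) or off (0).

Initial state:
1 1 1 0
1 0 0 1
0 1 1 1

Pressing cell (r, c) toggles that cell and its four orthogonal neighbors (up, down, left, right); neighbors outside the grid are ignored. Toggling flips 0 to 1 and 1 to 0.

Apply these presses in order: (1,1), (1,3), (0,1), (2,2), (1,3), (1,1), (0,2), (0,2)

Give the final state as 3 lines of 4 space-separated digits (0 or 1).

Answer: 0 0 0 0
1 1 1 1
0 0 0 0

Derivation:
After press 1 at (1,1):
1 0 1 0
0 1 1 1
0 0 1 1

After press 2 at (1,3):
1 0 1 1
0 1 0 0
0 0 1 0

After press 3 at (0,1):
0 1 0 1
0 0 0 0
0 0 1 0

After press 4 at (2,2):
0 1 0 1
0 0 1 0
0 1 0 1

After press 5 at (1,3):
0 1 0 0
0 0 0 1
0 1 0 0

After press 6 at (1,1):
0 0 0 0
1 1 1 1
0 0 0 0

After press 7 at (0,2):
0 1 1 1
1 1 0 1
0 0 0 0

After press 8 at (0,2):
0 0 0 0
1 1 1 1
0 0 0 0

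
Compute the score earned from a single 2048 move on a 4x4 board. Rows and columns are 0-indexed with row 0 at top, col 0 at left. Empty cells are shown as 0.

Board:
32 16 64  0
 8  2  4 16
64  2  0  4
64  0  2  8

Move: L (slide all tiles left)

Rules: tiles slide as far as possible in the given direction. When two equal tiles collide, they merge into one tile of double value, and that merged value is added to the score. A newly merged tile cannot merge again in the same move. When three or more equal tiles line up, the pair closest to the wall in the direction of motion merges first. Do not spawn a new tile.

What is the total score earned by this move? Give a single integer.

Answer: 0

Derivation:
Slide left:
row 0: [32, 16, 64, 0] -> [32, 16, 64, 0]  score +0 (running 0)
row 1: [8, 2, 4, 16] -> [8, 2, 4, 16]  score +0 (running 0)
row 2: [64, 2, 0, 4] -> [64, 2, 4, 0]  score +0 (running 0)
row 3: [64, 0, 2, 8] -> [64, 2, 8, 0]  score +0 (running 0)
Board after move:
32 16 64  0
 8  2  4 16
64  2  4  0
64  2  8  0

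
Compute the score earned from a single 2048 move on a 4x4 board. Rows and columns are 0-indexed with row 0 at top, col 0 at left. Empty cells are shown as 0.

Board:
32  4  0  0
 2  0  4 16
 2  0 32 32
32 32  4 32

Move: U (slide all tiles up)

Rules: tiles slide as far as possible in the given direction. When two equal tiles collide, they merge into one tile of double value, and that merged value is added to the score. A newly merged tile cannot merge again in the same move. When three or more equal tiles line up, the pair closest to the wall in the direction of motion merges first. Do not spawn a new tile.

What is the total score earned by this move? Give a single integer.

Answer: 68

Derivation:
Slide up:
col 0: [32, 2, 2, 32] -> [32, 4, 32, 0]  score +4 (running 4)
col 1: [4, 0, 0, 32] -> [4, 32, 0, 0]  score +0 (running 4)
col 2: [0, 4, 32, 4] -> [4, 32, 4, 0]  score +0 (running 4)
col 3: [0, 16, 32, 32] -> [16, 64, 0, 0]  score +64 (running 68)
Board after move:
32  4  4 16
 4 32 32 64
32  0  4  0
 0  0  0  0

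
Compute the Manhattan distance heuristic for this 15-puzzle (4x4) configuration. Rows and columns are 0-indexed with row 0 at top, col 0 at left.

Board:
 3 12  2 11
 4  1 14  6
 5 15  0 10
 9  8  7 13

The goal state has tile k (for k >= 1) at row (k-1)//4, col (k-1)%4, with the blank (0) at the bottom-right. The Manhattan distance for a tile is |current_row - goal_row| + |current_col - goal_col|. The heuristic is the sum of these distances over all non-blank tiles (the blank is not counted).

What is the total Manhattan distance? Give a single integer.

Answer: 36

Derivation:
Tile 3: at (0,0), goal (0,2), distance |0-0|+|0-2| = 2
Tile 12: at (0,1), goal (2,3), distance |0-2|+|1-3| = 4
Tile 2: at (0,2), goal (0,1), distance |0-0|+|2-1| = 1
Tile 11: at (0,3), goal (2,2), distance |0-2|+|3-2| = 3
Tile 4: at (1,0), goal (0,3), distance |1-0|+|0-3| = 4
Tile 1: at (1,1), goal (0,0), distance |1-0|+|1-0| = 2
Tile 14: at (1,2), goal (3,1), distance |1-3|+|2-1| = 3
Tile 6: at (1,3), goal (1,1), distance |1-1|+|3-1| = 2
Tile 5: at (2,0), goal (1,0), distance |2-1|+|0-0| = 1
Tile 15: at (2,1), goal (3,2), distance |2-3|+|1-2| = 2
Tile 10: at (2,3), goal (2,1), distance |2-2|+|3-1| = 2
Tile 9: at (3,0), goal (2,0), distance |3-2|+|0-0| = 1
Tile 8: at (3,1), goal (1,3), distance |3-1|+|1-3| = 4
Tile 7: at (3,2), goal (1,2), distance |3-1|+|2-2| = 2
Tile 13: at (3,3), goal (3,0), distance |3-3|+|3-0| = 3
Sum: 2 + 4 + 1 + 3 + 4 + 2 + 3 + 2 + 1 + 2 + 2 + 1 + 4 + 2 + 3 = 36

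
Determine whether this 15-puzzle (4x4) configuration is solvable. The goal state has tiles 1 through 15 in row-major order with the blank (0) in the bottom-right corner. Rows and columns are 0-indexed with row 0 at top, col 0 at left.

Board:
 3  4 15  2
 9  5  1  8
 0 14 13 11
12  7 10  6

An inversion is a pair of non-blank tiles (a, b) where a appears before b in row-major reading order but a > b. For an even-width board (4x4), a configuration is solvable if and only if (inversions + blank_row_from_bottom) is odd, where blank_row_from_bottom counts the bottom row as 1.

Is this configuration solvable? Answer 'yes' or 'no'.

Inversions: 44
Blank is in row 2 (0-indexed from top), which is row 2 counting from the bottom (bottom = 1).
44 + 2 = 46, which is even, so the puzzle is not solvable.

Answer: no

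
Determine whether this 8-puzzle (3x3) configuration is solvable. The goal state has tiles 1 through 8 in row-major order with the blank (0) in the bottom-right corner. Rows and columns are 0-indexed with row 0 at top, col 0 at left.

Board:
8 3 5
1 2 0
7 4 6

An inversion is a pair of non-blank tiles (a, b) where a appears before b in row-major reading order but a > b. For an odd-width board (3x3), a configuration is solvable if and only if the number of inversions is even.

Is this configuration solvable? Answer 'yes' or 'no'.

Answer: yes

Derivation:
Inversions (pairs i<j in row-major order where tile[i] > tile[j] > 0): 14
14 is even, so the puzzle is solvable.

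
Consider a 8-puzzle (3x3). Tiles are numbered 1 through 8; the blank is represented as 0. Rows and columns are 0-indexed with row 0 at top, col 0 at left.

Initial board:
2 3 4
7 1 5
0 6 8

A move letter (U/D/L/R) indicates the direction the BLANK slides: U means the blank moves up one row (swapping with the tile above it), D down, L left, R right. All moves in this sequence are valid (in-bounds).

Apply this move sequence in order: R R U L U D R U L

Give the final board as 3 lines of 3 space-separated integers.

Answer: 2 0 3
7 1 4
6 8 5

Derivation:
After move 1 (R):
2 3 4
7 1 5
6 0 8

After move 2 (R):
2 3 4
7 1 5
6 8 0

After move 3 (U):
2 3 4
7 1 0
6 8 5

After move 4 (L):
2 3 4
7 0 1
6 8 5

After move 5 (U):
2 0 4
7 3 1
6 8 5

After move 6 (D):
2 3 4
7 0 1
6 8 5

After move 7 (R):
2 3 4
7 1 0
6 8 5

After move 8 (U):
2 3 0
7 1 4
6 8 5

After move 9 (L):
2 0 3
7 1 4
6 8 5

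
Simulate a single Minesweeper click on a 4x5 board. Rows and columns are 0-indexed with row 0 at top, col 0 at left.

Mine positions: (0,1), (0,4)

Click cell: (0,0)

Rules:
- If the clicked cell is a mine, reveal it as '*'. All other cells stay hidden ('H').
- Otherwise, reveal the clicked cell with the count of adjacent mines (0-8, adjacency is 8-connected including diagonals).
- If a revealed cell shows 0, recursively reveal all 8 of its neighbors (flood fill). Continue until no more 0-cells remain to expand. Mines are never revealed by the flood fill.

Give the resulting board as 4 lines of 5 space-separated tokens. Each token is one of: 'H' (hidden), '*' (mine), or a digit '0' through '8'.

1 H H H H
H H H H H
H H H H H
H H H H H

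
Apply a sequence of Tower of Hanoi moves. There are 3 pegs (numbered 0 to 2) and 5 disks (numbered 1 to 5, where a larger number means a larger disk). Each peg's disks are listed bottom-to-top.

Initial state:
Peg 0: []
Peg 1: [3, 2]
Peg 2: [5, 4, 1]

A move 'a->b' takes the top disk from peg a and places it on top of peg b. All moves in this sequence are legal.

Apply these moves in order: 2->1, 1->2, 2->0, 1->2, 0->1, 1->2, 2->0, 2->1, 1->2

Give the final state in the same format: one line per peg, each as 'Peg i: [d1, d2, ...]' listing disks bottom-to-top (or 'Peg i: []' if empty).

Answer: Peg 0: [1]
Peg 1: [3]
Peg 2: [5, 4, 2]

Derivation:
After move 1 (2->1):
Peg 0: []
Peg 1: [3, 2, 1]
Peg 2: [5, 4]

After move 2 (1->2):
Peg 0: []
Peg 1: [3, 2]
Peg 2: [5, 4, 1]

After move 3 (2->0):
Peg 0: [1]
Peg 1: [3, 2]
Peg 2: [5, 4]

After move 4 (1->2):
Peg 0: [1]
Peg 1: [3]
Peg 2: [5, 4, 2]

After move 5 (0->1):
Peg 0: []
Peg 1: [3, 1]
Peg 2: [5, 4, 2]

After move 6 (1->2):
Peg 0: []
Peg 1: [3]
Peg 2: [5, 4, 2, 1]

After move 7 (2->0):
Peg 0: [1]
Peg 1: [3]
Peg 2: [5, 4, 2]

After move 8 (2->1):
Peg 0: [1]
Peg 1: [3, 2]
Peg 2: [5, 4]

After move 9 (1->2):
Peg 0: [1]
Peg 1: [3]
Peg 2: [5, 4, 2]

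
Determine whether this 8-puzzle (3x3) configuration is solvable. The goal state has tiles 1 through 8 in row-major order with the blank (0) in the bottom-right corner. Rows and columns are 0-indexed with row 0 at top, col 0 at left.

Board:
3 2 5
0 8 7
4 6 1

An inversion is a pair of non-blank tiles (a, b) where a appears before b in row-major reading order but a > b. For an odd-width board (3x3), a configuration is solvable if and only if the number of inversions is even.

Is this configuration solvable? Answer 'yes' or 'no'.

Answer: yes

Derivation:
Inversions (pairs i<j in row-major order where tile[i] > tile[j] > 0): 14
14 is even, so the puzzle is solvable.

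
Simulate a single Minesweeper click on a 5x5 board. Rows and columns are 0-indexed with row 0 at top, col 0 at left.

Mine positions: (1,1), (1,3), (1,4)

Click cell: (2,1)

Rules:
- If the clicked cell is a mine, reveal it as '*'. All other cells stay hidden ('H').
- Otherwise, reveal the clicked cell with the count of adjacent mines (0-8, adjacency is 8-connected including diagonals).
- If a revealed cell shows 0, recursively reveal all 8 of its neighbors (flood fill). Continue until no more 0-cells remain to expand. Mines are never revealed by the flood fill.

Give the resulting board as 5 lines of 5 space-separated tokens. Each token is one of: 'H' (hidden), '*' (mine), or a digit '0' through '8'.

H H H H H
H H H H H
H 1 H H H
H H H H H
H H H H H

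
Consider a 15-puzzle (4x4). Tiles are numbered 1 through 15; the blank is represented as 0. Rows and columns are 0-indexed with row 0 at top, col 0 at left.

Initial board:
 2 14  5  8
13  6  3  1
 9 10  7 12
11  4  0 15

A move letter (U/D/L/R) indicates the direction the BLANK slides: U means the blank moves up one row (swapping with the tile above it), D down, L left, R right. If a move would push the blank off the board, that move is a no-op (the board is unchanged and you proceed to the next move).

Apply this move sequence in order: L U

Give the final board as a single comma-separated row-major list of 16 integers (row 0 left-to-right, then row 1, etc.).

Answer: 2, 14, 5, 8, 13, 6, 3, 1, 9, 0, 7, 12, 11, 10, 4, 15

Derivation:
After move 1 (L):
 2 14  5  8
13  6  3  1
 9 10  7 12
11  0  4 15

After move 2 (U):
 2 14  5  8
13  6  3  1
 9  0  7 12
11 10  4 15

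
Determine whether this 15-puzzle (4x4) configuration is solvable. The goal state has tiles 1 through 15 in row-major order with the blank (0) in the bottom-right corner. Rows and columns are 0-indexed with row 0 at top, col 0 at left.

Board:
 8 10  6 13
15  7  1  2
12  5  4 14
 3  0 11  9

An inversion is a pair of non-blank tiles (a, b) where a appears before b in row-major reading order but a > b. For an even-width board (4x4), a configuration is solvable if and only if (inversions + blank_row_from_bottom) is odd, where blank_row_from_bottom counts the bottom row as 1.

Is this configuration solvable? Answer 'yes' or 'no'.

Inversions: 56
Blank is in row 3 (0-indexed from top), which is row 1 counting from the bottom (bottom = 1).
56 + 1 = 57, which is odd, so the puzzle is solvable.

Answer: yes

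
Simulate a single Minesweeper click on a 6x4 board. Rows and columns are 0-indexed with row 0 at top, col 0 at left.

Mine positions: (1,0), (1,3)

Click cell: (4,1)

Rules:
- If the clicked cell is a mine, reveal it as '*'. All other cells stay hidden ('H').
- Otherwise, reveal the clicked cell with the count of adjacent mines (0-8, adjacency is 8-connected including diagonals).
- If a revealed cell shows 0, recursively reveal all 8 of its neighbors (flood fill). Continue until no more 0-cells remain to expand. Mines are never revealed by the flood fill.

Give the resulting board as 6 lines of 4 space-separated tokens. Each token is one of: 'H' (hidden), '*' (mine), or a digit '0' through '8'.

H H H H
H H H H
1 1 1 1
0 0 0 0
0 0 0 0
0 0 0 0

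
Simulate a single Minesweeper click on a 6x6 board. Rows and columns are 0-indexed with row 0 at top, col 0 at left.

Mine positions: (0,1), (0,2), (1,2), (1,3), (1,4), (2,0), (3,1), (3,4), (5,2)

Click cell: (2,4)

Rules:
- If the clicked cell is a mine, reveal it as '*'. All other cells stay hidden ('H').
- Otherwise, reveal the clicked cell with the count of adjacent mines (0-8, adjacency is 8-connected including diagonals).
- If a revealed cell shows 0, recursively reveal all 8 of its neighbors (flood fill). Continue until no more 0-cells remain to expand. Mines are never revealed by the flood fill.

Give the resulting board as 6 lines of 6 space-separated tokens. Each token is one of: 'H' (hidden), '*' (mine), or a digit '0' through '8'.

H H H H H H
H H H H H H
H H H H 3 H
H H H H H H
H H H H H H
H H H H H H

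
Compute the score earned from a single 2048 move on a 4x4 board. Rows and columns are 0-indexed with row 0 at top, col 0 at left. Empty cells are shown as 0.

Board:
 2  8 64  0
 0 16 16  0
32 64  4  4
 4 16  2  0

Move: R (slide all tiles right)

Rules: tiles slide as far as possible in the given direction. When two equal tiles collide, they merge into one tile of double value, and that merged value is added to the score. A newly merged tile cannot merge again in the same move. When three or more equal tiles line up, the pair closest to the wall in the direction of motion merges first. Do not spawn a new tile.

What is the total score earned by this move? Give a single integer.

Answer: 40

Derivation:
Slide right:
row 0: [2, 8, 64, 0] -> [0, 2, 8, 64]  score +0 (running 0)
row 1: [0, 16, 16, 0] -> [0, 0, 0, 32]  score +32 (running 32)
row 2: [32, 64, 4, 4] -> [0, 32, 64, 8]  score +8 (running 40)
row 3: [4, 16, 2, 0] -> [0, 4, 16, 2]  score +0 (running 40)
Board after move:
 0  2  8 64
 0  0  0 32
 0 32 64  8
 0  4 16  2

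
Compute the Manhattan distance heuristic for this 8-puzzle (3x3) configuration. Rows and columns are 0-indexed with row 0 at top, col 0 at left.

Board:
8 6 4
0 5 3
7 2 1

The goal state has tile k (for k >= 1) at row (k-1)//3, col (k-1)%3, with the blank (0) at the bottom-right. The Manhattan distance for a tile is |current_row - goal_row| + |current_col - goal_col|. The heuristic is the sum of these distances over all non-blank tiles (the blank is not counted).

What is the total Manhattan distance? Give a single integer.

Tile 8: at (0,0), goal (2,1), distance |0-2|+|0-1| = 3
Tile 6: at (0,1), goal (1,2), distance |0-1|+|1-2| = 2
Tile 4: at (0,2), goal (1,0), distance |0-1|+|2-0| = 3
Tile 5: at (1,1), goal (1,1), distance |1-1|+|1-1| = 0
Tile 3: at (1,2), goal (0,2), distance |1-0|+|2-2| = 1
Tile 7: at (2,0), goal (2,0), distance |2-2|+|0-0| = 0
Tile 2: at (2,1), goal (0,1), distance |2-0|+|1-1| = 2
Tile 1: at (2,2), goal (0,0), distance |2-0|+|2-0| = 4
Sum: 3 + 2 + 3 + 0 + 1 + 0 + 2 + 4 = 15

Answer: 15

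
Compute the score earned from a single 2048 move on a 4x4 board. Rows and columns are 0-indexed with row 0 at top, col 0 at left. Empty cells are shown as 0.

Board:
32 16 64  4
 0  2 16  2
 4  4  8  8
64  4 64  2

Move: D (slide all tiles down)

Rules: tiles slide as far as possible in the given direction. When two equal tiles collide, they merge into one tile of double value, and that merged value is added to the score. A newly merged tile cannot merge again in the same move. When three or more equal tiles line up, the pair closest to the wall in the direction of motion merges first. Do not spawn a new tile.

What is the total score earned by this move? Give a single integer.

Slide down:
col 0: [32, 0, 4, 64] -> [0, 32, 4, 64]  score +0 (running 0)
col 1: [16, 2, 4, 4] -> [0, 16, 2, 8]  score +8 (running 8)
col 2: [64, 16, 8, 64] -> [64, 16, 8, 64]  score +0 (running 8)
col 3: [4, 2, 8, 2] -> [4, 2, 8, 2]  score +0 (running 8)
Board after move:
 0  0 64  4
32 16 16  2
 4  2  8  8
64  8 64  2

Answer: 8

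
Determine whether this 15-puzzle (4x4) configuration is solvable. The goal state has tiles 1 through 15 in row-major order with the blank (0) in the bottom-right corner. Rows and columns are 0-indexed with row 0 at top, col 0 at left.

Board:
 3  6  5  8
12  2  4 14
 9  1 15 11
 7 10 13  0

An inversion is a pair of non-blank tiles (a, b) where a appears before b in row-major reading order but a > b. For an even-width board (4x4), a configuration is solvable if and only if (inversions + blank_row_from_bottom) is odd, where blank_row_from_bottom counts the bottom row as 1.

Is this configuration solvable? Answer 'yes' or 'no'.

Answer: yes

Derivation:
Inversions: 36
Blank is in row 3 (0-indexed from top), which is row 1 counting from the bottom (bottom = 1).
36 + 1 = 37, which is odd, so the puzzle is solvable.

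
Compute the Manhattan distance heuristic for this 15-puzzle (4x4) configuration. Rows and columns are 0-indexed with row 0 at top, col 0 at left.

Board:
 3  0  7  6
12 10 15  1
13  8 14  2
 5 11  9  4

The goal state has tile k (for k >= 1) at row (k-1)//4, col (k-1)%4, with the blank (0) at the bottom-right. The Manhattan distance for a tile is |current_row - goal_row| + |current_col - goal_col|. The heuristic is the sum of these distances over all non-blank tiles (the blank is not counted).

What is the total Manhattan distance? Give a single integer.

Tile 3: (0,0)->(0,2) = 2
Tile 7: (0,2)->(1,2) = 1
Tile 6: (0,3)->(1,1) = 3
Tile 12: (1,0)->(2,3) = 4
Tile 10: (1,1)->(2,1) = 1
Tile 15: (1,2)->(3,2) = 2
Tile 1: (1,3)->(0,0) = 4
Tile 13: (2,0)->(3,0) = 1
Tile 8: (2,1)->(1,3) = 3
Tile 14: (2,2)->(3,1) = 2
Tile 2: (2,3)->(0,1) = 4
Tile 5: (3,0)->(1,0) = 2
Tile 11: (3,1)->(2,2) = 2
Tile 9: (3,2)->(2,0) = 3
Tile 4: (3,3)->(0,3) = 3
Sum: 2 + 1 + 3 + 4 + 1 + 2 + 4 + 1 + 3 + 2 + 4 + 2 + 2 + 3 + 3 = 37

Answer: 37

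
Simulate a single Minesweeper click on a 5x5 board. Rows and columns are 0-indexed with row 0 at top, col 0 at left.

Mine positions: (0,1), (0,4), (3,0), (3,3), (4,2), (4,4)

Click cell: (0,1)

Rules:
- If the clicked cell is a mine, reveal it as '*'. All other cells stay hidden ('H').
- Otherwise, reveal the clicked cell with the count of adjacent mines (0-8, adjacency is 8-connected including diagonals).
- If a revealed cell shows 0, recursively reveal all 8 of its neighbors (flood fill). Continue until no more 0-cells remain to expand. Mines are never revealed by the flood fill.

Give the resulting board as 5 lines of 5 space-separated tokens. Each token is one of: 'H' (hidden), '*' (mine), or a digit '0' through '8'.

H * H H H
H H H H H
H H H H H
H H H H H
H H H H H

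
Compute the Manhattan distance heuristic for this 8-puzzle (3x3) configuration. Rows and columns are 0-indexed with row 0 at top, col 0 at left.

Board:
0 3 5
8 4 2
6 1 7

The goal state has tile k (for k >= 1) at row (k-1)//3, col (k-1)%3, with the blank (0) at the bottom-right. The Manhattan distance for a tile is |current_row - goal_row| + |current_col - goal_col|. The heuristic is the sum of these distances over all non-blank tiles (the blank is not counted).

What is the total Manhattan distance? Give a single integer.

Answer: 16

Derivation:
Tile 3: (0,1)->(0,2) = 1
Tile 5: (0,2)->(1,1) = 2
Tile 8: (1,0)->(2,1) = 2
Tile 4: (1,1)->(1,0) = 1
Tile 2: (1,2)->(0,1) = 2
Tile 6: (2,0)->(1,2) = 3
Tile 1: (2,1)->(0,0) = 3
Tile 7: (2,2)->(2,0) = 2
Sum: 1 + 2 + 2 + 1 + 2 + 3 + 3 + 2 = 16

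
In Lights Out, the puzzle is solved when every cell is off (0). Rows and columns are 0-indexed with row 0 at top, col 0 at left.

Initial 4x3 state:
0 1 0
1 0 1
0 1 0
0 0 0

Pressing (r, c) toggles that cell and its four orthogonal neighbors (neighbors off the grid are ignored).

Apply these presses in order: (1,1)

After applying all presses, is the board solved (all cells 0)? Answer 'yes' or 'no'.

Answer: no

Derivation:
After press 1 at (1,1):
0 0 0
0 1 0
0 0 0
0 0 0

Lights still on: 1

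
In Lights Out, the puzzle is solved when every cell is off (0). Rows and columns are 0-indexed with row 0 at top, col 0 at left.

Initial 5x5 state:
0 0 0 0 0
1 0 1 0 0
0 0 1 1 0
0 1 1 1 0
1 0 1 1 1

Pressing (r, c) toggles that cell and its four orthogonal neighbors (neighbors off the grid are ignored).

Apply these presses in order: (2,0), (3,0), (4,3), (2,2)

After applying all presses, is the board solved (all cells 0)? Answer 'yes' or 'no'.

Answer: yes

Derivation:
After press 1 at (2,0):
0 0 0 0 0
0 0 1 0 0
1 1 1 1 0
1 1 1 1 0
1 0 1 1 1

After press 2 at (3,0):
0 0 0 0 0
0 0 1 0 0
0 1 1 1 0
0 0 1 1 0
0 0 1 1 1

After press 3 at (4,3):
0 0 0 0 0
0 0 1 0 0
0 1 1 1 0
0 0 1 0 0
0 0 0 0 0

After press 4 at (2,2):
0 0 0 0 0
0 0 0 0 0
0 0 0 0 0
0 0 0 0 0
0 0 0 0 0

Lights still on: 0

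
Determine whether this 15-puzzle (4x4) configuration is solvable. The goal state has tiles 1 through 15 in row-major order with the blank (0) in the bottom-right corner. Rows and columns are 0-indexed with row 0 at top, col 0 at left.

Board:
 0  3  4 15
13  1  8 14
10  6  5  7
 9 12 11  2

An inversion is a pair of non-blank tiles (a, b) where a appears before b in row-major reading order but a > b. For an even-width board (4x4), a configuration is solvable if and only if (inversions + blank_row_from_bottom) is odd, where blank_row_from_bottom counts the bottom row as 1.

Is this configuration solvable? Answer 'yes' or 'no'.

Inversions: 51
Blank is in row 0 (0-indexed from top), which is row 4 counting from the bottom (bottom = 1).
51 + 4 = 55, which is odd, so the puzzle is solvable.

Answer: yes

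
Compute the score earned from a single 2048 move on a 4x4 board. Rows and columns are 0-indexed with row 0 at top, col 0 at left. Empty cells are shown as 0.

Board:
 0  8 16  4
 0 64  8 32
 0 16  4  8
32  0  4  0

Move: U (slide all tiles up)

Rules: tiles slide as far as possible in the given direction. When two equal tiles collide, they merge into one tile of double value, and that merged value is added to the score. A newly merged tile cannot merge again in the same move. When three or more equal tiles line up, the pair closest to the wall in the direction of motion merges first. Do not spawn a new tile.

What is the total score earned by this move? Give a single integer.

Answer: 8

Derivation:
Slide up:
col 0: [0, 0, 0, 32] -> [32, 0, 0, 0]  score +0 (running 0)
col 1: [8, 64, 16, 0] -> [8, 64, 16, 0]  score +0 (running 0)
col 2: [16, 8, 4, 4] -> [16, 8, 8, 0]  score +8 (running 8)
col 3: [4, 32, 8, 0] -> [4, 32, 8, 0]  score +0 (running 8)
Board after move:
32  8 16  4
 0 64  8 32
 0 16  8  8
 0  0  0  0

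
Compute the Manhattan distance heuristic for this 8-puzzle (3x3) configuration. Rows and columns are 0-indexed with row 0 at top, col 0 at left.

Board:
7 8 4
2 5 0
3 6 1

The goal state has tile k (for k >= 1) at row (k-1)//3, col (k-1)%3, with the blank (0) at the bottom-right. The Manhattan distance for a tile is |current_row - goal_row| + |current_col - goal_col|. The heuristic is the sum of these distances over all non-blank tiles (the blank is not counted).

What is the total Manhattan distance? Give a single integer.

Tile 7: at (0,0), goal (2,0), distance |0-2|+|0-0| = 2
Tile 8: at (0,1), goal (2,1), distance |0-2|+|1-1| = 2
Tile 4: at (0,2), goal (1,0), distance |0-1|+|2-0| = 3
Tile 2: at (1,0), goal (0,1), distance |1-0|+|0-1| = 2
Tile 5: at (1,1), goal (1,1), distance |1-1|+|1-1| = 0
Tile 3: at (2,0), goal (0,2), distance |2-0|+|0-2| = 4
Tile 6: at (2,1), goal (1,2), distance |2-1|+|1-2| = 2
Tile 1: at (2,2), goal (0,0), distance |2-0|+|2-0| = 4
Sum: 2 + 2 + 3 + 2 + 0 + 4 + 2 + 4 = 19

Answer: 19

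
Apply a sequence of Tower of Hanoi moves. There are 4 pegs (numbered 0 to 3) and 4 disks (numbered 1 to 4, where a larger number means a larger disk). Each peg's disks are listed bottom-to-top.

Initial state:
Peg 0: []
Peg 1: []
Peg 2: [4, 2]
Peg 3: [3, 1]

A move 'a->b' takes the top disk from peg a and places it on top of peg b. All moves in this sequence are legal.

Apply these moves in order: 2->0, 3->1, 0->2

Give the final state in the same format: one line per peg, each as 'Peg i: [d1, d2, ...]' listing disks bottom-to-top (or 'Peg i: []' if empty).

Answer: Peg 0: []
Peg 1: [1]
Peg 2: [4, 2]
Peg 3: [3]

Derivation:
After move 1 (2->0):
Peg 0: [2]
Peg 1: []
Peg 2: [4]
Peg 3: [3, 1]

After move 2 (3->1):
Peg 0: [2]
Peg 1: [1]
Peg 2: [4]
Peg 3: [3]

After move 3 (0->2):
Peg 0: []
Peg 1: [1]
Peg 2: [4, 2]
Peg 3: [3]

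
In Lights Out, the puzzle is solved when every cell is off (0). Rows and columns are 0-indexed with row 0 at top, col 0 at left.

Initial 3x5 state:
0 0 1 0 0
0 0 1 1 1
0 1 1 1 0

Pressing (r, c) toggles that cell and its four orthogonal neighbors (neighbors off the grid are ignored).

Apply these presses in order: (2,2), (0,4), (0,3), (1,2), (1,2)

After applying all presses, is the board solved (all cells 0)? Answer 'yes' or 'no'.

Answer: yes

Derivation:
After press 1 at (2,2):
0 0 1 0 0
0 0 0 1 1
0 0 0 0 0

After press 2 at (0,4):
0 0 1 1 1
0 0 0 1 0
0 0 0 0 0

After press 3 at (0,3):
0 0 0 0 0
0 0 0 0 0
0 0 0 0 0

After press 4 at (1,2):
0 0 1 0 0
0 1 1 1 0
0 0 1 0 0

After press 5 at (1,2):
0 0 0 0 0
0 0 0 0 0
0 0 0 0 0

Lights still on: 0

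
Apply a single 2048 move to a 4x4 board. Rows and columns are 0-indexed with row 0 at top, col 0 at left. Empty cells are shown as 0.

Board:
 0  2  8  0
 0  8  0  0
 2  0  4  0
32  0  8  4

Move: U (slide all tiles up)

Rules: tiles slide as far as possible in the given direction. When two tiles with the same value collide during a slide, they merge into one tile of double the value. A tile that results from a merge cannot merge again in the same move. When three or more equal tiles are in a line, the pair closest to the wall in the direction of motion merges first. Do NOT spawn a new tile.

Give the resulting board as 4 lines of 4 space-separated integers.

Answer:  2  2  8  4
32  8  4  0
 0  0  8  0
 0  0  0  0

Derivation:
Slide up:
col 0: [0, 0, 2, 32] -> [2, 32, 0, 0]
col 1: [2, 8, 0, 0] -> [2, 8, 0, 0]
col 2: [8, 0, 4, 8] -> [8, 4, 8, 0]
col 3: [0, 0, 0, 4] -> [4, 0, 0, 0]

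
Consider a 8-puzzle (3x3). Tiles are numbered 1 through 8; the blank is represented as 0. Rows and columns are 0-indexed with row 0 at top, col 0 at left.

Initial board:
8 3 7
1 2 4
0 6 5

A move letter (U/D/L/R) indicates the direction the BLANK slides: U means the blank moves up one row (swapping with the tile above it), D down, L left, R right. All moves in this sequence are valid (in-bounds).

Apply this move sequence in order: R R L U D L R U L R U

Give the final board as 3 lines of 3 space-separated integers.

After move 1 (R):
8 3 7
1 2 4
6 0 5

After move 2 (R):
8 3 7
1 2 4
6 5 0

After move 3 (L):
8 3 7
1 2 4
6 0 5

After move 4 (U):
8 3 7
1 0 4
6 2 5

After move 5 (D):
8 3 7
1 2 4
6 0 5

After move 6 (L):
8 3 7
1 2 4
0 6 5

After move 7 (R):
8 3 7
1 2 4
6 0 5

After move 8 (U):
8 3 7
1 0 4
6 2 5

After move 9 (L):
8 3 7
0 1 4
6 2 5

After move 10 (R):
8 3 7
1 0 4
6 2 5

After move 11 (U):
8 0 7
1 3 4
6 2 5

Answer: 8 0 7
1 3 4
6 2 5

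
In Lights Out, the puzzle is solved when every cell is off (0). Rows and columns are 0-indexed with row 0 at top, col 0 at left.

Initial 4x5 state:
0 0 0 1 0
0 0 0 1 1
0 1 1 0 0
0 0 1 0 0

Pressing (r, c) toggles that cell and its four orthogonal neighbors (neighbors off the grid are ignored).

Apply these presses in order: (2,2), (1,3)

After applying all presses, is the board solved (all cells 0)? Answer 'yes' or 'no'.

Answer: yes

Derivation:
After press 1 at (2,2):
0 0 0 1 0
0 0 1 1 1
0 0 0 1 0
0 0 0 0 0

After press 2 at (1,3):
0 0 0 0 0
0 0 0 0 0
0 0 0 0 0
0 0 0 0 0

Lights still on: 0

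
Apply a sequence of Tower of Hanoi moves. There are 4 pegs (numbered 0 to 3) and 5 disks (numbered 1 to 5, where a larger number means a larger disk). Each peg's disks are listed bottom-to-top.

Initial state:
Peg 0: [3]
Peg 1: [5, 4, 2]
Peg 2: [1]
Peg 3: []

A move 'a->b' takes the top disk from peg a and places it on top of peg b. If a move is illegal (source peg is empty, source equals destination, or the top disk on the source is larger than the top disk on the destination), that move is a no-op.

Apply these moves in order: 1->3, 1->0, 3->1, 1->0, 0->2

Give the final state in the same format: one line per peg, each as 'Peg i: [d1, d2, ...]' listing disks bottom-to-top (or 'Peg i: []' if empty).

Answer: Peg 0: [3, 2]
Peg 1: [5, 4]
Peg 2: [1]
Peg 3: []

Derivation:
After move 1 (1->3):
Peg 0: [3]
Peg 1: [5, 4]
Peg 2: [1]
Peg 3: [2]

After move 2 (1->0):
Peg 0: [3]
Peg 1: [5, 4]
Peg 2: [1]
Peg 3: [2]

After move 3 (3->1):
Peg 0: [3]
Peg 1: [5, 4, 2]
Peg 2: [1]
Peg 3: []

After move 4 (1->0):
Peg 0: [3, 2]
Peg 1: [5, 4]
Peg 2: [1]
Peg 3: []

After move 5 (0->2):
Peg 0: [3, 2]
Peg 1: [5, 4]
Peg 2: [1]
Peg 3: []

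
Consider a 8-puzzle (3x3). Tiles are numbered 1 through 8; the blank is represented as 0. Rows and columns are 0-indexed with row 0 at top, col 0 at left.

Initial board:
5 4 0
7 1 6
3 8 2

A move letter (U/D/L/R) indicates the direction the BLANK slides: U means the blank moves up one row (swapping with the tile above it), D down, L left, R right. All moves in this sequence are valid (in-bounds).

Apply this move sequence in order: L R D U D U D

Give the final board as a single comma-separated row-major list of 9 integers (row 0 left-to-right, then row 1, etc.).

After move 1 (L):
5 0 4
7 1 6
3 8 2

After move 2 (R):
5 4 0
7 1 6
3 8 2

After move 3 (D):
5 4 6
7 1 0
3 8 2

After move 4 (U):
5 4 0
7 1 6
3 8 2

After move 5 (D):
5 4 6
7 1 0
3 8 2

After move 6 (U):
5 4 0
7 1 6
3 8 2

After move 7 (D):
5 4 6
7 1 0
3 8 2

Answer: 5, 4, 6, 7, 1, 0, 3, 8, 2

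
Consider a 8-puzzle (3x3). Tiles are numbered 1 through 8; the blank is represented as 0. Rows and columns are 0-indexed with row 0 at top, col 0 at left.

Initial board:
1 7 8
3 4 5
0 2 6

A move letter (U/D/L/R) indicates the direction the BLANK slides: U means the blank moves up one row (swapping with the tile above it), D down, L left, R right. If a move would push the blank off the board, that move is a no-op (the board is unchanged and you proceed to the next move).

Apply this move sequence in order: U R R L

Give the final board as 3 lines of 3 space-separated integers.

After move 1 (U):
1 7 8
0 4 5
3 2 6

After move 2 (R):
1 7 8
4 0 5
3 2 6

After move 3 (R):
1 7 8
4 5 0
3 2 6

After move 4 (L):
1 7 8
4 0 5
3 2 6

Answer: 1 7 8
4 0 5
3 2 6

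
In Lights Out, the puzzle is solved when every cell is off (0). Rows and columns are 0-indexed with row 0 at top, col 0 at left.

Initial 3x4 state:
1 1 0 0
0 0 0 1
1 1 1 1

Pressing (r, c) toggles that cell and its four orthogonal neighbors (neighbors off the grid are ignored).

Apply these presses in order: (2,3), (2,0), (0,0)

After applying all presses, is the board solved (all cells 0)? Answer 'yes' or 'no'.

After press 1 at (2,3):
1 1 0 0
0 0 0 0
1 1 0 0

After press 2 at (2,0):
1 1 0 0
1 0 0 0
0 0 0 0

After press 3 at (0,0):
0 0 0 0
0 0 0 0
0 0 0 0

Lights still on: 0

Answer: yes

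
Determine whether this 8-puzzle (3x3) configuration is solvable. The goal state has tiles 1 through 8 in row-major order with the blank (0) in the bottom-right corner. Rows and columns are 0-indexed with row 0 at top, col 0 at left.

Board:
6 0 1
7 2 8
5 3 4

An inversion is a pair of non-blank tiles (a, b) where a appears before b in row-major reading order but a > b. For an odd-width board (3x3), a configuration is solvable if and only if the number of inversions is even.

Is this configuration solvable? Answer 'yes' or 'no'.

Inversions (pairs i<j in row-major order where tile[i] > tile[j] > 0): 14
14 is even, so the puzzle is solvable.

Answer: yes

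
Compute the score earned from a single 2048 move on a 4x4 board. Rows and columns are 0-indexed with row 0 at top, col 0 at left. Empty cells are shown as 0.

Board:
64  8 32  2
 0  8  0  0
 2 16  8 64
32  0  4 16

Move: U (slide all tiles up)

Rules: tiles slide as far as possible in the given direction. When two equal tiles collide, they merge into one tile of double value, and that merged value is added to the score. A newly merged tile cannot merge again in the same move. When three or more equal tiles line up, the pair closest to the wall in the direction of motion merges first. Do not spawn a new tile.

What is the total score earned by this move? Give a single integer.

Answer: 16

Derivation:
Slide up:
col 0: [64, 0, 2, 32] -> [64, 2, 32, 0]  score +0 (running 0)
col 1: [8, 8, 16, 0] -> [16, 16, 0, 0]  score +16 (running 16)
col 2: [32, 0, 8, 4] -> [32, 8, 4, 0]  score +0 (running 16)
col 3: [2, 0, 64, 16] -> [2, 64, 16, 0]  score +0 (running 16)
Board after move:
64 16 32  2
 2 16  8 64
32  0  4 16
 0  0  0  0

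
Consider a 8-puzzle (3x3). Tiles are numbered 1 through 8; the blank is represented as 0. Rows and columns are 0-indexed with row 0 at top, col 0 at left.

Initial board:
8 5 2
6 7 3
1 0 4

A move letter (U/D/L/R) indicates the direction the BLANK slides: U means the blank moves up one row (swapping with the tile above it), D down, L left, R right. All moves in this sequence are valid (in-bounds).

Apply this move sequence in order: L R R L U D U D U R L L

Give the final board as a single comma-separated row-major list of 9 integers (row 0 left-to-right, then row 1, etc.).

After move 1 (L):
8 5 2
6 7 3
0 1 4

After move 2 (R):
8 5 2
6 7 3
1 0 4

After move 3 (R):
8 5 2
6 7 3
1 4 0

After move 4 (L):
8 5 2
6 7 3
1 0 4

After move 5 (U):
8 5 2
6 0 3
1 7 4

After move 6 (D):
8 5 2
6 7 3
1 0 4

After move 7 (U):
8 5 2
6 0 3
1 7 4

After move 8 (D):
8 5 2
6 7 3
1 0 4

After move 9 (U):
8 5 2
6 0 3
1 7 4

After move 10 (R):
8 5 2
6 3 0
1 7 4

After move 11 (L):
8 5 2
6 0 3
1 7 4

After move 12 (L):
8 5 2
0 6 3
1 7 4

Answer: 8, 5, 2, 0, 6, 3, 1, 7, 4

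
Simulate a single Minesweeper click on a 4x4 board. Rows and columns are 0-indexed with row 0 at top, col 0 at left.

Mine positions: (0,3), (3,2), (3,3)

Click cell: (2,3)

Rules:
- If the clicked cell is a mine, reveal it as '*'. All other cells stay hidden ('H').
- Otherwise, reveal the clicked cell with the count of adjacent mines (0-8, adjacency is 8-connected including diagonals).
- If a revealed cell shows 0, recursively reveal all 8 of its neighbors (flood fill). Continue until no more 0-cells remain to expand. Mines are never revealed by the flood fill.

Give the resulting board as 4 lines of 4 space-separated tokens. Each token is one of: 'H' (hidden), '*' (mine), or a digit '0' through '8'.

H H H H
H H H H
H H H 2
H H H H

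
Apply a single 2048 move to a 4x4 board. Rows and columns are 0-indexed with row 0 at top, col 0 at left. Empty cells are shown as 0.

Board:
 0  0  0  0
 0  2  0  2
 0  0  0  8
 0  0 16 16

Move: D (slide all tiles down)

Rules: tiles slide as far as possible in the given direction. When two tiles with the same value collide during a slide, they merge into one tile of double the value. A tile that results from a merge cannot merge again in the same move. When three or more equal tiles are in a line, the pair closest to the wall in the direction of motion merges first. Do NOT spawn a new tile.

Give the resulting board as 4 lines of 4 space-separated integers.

Slide down:
col 0: [0, 0, 0, 0] -> [0, 0, 0, 0]
col 1: [0, 2, 0, 0] -> [0, 0, 0, 2]
col 2: [0, 0, 0, 16] -> [0, 0, 0, 16]
col 3: [0, 2, 8, 16] -> [0, 2, 8, 16]

Answer:  0  0  0  0
 0  0  0  2
 0  0  0  8
 0  2 16 16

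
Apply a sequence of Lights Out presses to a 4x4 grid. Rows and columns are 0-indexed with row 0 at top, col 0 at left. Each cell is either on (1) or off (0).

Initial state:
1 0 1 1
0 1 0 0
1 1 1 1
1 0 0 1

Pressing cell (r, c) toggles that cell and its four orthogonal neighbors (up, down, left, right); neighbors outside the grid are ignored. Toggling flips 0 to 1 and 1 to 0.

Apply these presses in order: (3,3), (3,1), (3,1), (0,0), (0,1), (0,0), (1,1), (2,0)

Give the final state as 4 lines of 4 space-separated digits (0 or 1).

After press 1 at (3,3):
1 0 1 1
0 1 0 0
1 1 1 0
1 0 1 0

After press 2 at (3,1):
1 0 1 1
0 1 0 0
1 0 1 0
0 1 0 0

After press 3 at (3,1):
1 0 1 1
0 1 0 0
1 1 1 0
1 0 1 0

After press 4 at (0,0):
0 1 1 1
1 1 0 0
1 1 1 0
1 0 1 0

After press 5 at (0,1):
1 0 0 1
1 0 0 0
1 1 1 0
1 0 1 0

After press 6 at (0,0):
0 1 0 1
0 0 0 0
1 1 1 0
1 0 1 0

After press 7 at (1,1):
0 0 0 1
1 1 1 0
1 0 1 0
1 0 1 0

After press 8 at (2,0):
0 0 0 1
0 1 1 0
0 1 1 0
0 0 1 0

Answer: 0 0 0 1
0 1 1 0
0 1 1 0
0 0 1 0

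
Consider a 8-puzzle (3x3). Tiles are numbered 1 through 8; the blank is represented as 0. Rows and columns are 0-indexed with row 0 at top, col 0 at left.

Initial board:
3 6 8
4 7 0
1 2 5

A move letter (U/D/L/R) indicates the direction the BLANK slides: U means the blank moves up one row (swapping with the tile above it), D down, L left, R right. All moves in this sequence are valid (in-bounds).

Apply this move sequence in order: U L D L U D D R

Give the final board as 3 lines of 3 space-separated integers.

After move 1 (U):
3 6 0
4 7 8
1 2 5

After move 2 (L):
3 0 6
4 7 8
1 2 5

After move 3 (D):
3 7 6
4 0 8
1 2 5

After move 4 (L):
3 7 6
0 4 8
1 2 5

After move 5 (U):
0 7 6
3 4 8
1 2 5

After move 6 (D):
3 7 6
0 4 8
1 2 5

After move 7 (D):
3 7 6
1 4 8
0 2 5

After move 8 (R):
3 7 6
1 4 8
2 0 5

Answer: 3 7 6
1 4 8
2 0 5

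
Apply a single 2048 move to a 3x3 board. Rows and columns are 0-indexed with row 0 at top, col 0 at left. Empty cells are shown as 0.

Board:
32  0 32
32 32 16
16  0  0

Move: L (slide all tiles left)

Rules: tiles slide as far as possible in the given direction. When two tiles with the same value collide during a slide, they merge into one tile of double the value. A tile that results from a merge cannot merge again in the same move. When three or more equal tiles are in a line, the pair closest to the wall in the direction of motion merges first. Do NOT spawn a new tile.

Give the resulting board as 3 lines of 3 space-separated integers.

Answer: 64  0  0
64 16  0
16  0  0

Derivation:
Slide left:
row 0: [32, 0, 32] -> [64, 0, 0]
row 1: [32, 32, 16] -> [64, 16, 0]
row 2: [16, 0, 0] -> [16, 0, 0]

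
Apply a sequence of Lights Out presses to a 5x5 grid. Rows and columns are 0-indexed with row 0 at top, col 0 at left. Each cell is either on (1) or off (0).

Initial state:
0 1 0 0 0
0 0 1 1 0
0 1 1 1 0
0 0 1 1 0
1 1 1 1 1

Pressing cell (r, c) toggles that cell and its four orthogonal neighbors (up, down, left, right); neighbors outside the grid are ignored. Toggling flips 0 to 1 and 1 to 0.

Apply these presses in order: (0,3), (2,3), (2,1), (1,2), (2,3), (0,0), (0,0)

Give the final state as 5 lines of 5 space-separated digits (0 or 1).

After press 1 at (0,3):
0 1 1 1 1
0 0 1 0 0
0 1 1 1 0
0 0 1 1 0
1 1 1 1 1

After press 2 at (2,3):
0 1 1 1 1
0 0 1 1 0
0 1 0 0 1
0 0 1 0 0
1 1 1 1 1

After press 3 at (2,1):
0 1 1 1 1
0 1 1 1 0
1 0 1 0 1
0 1 1 0 0
1 1 1 1 1

After press 4 at (1,2):
0 1 0 1 1
0 0 0 0 0
1 0 0 0 1
0 1 1 0 0
1 1 1 1 1

After press 5 at (2,3):
0 1 0 1 1
0 0 0 1 0
1 0 1 1 0
0 1 1 1 0
1 1 1 1 1

After press 6 at (0,0):
1 0 0 1 1
1 0 0 1 0
1 0 1 1 0
0 1 1 1 0
1 1 1 1 1

After press 7 at (0,0):
0 1 0 1 1
0 0 0 1 0
1 0 1 1 0
0 1 1 1 0
1 1 1 1 1

Answer: 0 1 0 1 1
0 0 0 1 0
1 0 1 1 0
0 1 1 1 0
1 1 1 1 1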